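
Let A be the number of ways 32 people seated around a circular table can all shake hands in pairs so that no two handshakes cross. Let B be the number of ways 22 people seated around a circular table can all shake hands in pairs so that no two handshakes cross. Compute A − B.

35298884

Non-crossing handshake pairings of 2n people are counted by C_n; 32 people gives n = 16. So A = C_16 = 35357670.
Non-crossing handshake pairings of 2n people are counted by C_n; 22 people gives n = 11. So B = C_11 = 58786.
A − B = 35357670 − 58786 = 35298884.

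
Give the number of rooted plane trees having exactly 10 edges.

16796

A rooted plane tree with 10 edges has 11 nodes, and the count is C_10.
C_10 = 16796.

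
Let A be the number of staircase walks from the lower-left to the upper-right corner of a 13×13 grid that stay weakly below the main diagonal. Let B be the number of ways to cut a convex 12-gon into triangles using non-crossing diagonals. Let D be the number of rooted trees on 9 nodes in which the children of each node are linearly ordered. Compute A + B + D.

Monotone paths in an n×n grid that stay weakly below the diagonal are counted by C_n; here n = 13. So A = C_13 = 742900.
A convex 12-gon is triangulated into 10 triangles, and the number of such triangulations is the Catalan number C_{12−2} = C_10. So B = C_10 = 16796.
A rooted plane tree on 9 nodes has 8 edges, and such trees are counted by C_8. So D = C_8 = 1430.
A + B + D = 742900 + 16796 + 1430 = 761126.

761126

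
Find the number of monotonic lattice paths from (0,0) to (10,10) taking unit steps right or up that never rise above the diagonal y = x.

Monotone paths in an n×n grid that stay weakly below the diagonal are counted by C_n; here n = 10.
C_10 = C(20,10)/11 = 184756/11 = 16796.

16796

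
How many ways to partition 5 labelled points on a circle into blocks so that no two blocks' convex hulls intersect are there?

42

Non-crossing partitions of an n-element set are counted by C_n; here n = 5.
C_5 = C(10,5)/6 = 252/6 = 42.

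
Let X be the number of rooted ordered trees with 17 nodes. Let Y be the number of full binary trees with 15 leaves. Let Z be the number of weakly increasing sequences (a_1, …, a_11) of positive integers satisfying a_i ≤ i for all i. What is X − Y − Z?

32624444

Rooted ordered (plane) trees on m nodes have m−1 edges and are counted by C_{m−1}; m = 17 gives C_16. So X = C_16 = 35357670.
A full binary tree with L leaves has L−1 internal nodes and is counted by C_{L−1}; L = 15 gives C_14. So Y = C_14 = 2674440.
Such sub-staircase sequences of length n are counted by C_n; here n = 11. So Z = C_11 = 58786.
X − Y − Z = 35357670 − 2674440 − 58786 = 32624444.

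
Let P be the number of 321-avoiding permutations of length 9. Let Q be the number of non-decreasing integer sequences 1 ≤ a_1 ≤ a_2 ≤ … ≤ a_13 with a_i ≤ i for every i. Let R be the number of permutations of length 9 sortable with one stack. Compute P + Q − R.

Permutations of [n] avoiding any single length-3 pattern are counted by C_n; here n = 9. So P = C_9 = 4862.
Weakly increasing sequences with a_i ≤ i biject with Dyck paths of semilength 13, so there are C_13. So Q = C_13 = 742900.
Stack-sortable permutations are exactly the 231-avoiding ones, counted by C_n; here n = 9. So R = C_9 = 4862.
P + Q − R = 4862 + 742900 − 4862 = 742900.

742900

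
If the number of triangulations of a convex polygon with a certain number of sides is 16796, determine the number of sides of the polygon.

12

Triangulations of a convex m-gon are counted by C_{m−2}. Since C_10 = 16796, the index is 10.
So m − 2 = 10, giving m = 12 sides.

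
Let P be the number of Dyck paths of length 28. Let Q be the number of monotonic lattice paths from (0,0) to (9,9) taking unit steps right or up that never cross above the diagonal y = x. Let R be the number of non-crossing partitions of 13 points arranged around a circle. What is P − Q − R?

A Dyck path with 14 up-steps and 14 down-steps has semilength 14, so there are C_14 of them. So P = C_14 = 2674440.
Sub-diagonal monotone paths from (0,0) to (9,9) biject with Dyck paths of semilength 9, giving C_9. So Q = C_9 = 4862.
Non-crossing partitions of an n-element set are counted by C_n; here n = 13. So R = C_13 = 742900.
P − Q − R = 2674440 − 4862 − 742900 = 1926678.

1926678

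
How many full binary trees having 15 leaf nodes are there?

2674440

A full binary tree with L leaves has L−1 internal nodes and is counted by C_{L−1}; L = 15 gives C_14.
C_14 = C(28,14)/15 = 40116600/15 = 2674440.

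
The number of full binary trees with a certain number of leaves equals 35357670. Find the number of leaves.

Full binary trees with L leaves are counted by C_{L−1}; 35357670 = C_16.
So the index is 16, and the number of leaves is 16 + 1 = 17.

17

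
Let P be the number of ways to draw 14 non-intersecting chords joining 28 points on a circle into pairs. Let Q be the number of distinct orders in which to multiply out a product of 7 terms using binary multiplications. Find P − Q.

Pairing 28 circle points by 14 non-crossing chords gives C_14 matchings. So P = C_14 = 2674440.
Ways to associate a product of 7 factors correspond to binary trees on 7 leaves, so the count is C_6. So Q = C_6 = 132.
P − Q = 2674440 − 132 = 2674308.

2674308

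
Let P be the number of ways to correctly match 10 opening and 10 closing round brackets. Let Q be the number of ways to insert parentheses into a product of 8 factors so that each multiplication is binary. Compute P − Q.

16367

With 10 pairs the number of balanced bracket strings is the Catalan number C_10. So P = C_10 = 16796.
Parenthesizations of m factors correspond to full binary trees with m leaves, counted by C_{m−1}; m = 8 gives C_7. So Q = C_7 = 429.
P − Q = 16796 − 429 = 16367.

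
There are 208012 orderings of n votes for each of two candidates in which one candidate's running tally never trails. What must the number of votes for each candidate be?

12

Such ballot sequences with n votes each are counted by C_n; 208012 = C_12.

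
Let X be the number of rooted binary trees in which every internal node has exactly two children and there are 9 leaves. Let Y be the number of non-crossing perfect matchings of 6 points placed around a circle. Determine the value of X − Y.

A full binary tree with L leaves has L−1 internal nodes and is counted by C_{L−1}; L = 9 gives C_8. So X = C_8 = 1430.
Non-crossing perfect matchings of 2n points on a circle are counted by C_n; with 6 points, n = 3. So Y = C_3 = 5.
X − Y = 1430 − 5 = 1425.

1425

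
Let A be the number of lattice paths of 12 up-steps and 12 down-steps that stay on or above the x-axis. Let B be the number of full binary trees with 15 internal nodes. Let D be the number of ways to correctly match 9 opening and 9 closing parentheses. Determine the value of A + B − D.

A Dyck path with 12 up-steps and 12 down-steps has semilength 12, so there are C_12 of them. So A = C_12 = 208012.
Full binary trees with n internal nodes are counted by C_n; here n = 15. So B = C_15 = 9694845.
With 9 pairs the number of balanced bracket strings is the Catalan number C_9. So D = C_9 = 4862.
A + B − D = 208012 + 9694845 − 4862 = 9897995.

9897995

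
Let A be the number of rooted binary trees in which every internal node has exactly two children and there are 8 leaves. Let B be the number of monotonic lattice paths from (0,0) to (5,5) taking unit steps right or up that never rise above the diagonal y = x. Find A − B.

387

A full binary tree with L leaves has L−1 internal nodes and is counted by C_{L−1}; L = 8 gives C_7. So A = C_7 = 429.
Monotone paths in an n×n grid that stay weakly below the diagonal are counted by C_n; here n = 5. So B = C_5 = 42.
A − B = 429 − 42 = 387.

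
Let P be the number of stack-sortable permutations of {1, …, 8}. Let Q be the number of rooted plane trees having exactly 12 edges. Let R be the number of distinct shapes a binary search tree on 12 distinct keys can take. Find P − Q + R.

By Knuth's characterisation, the stack-sortable permutations of length 8 are the 231-avoiders, numbering C_8. So P = C_8 = 1430.
A rooted plane tree with 12 edges has 13 nodes, and the count is C_12. So Q = C_12 = 208012.
Binary trees (left/right distinguished) on n nodes are counted by C_n; here n = 12. So R = C_12 = 208012.
P − Q + R = 1430 − 208012 + 208012 = 1430.

1430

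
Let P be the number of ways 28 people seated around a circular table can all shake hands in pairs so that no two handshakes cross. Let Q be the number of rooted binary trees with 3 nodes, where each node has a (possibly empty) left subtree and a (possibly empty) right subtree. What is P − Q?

2674435

Non-crossing handshake pairings of 2n people are counted by C_n; 28 people gives n = 14. So P = C_14 = 2674440.
Binary trees (left/right distinguished) on n nodes are counted by C_n; here n = 3. So Q = C_3 = 5.
P − Q = 2674440 − 5 = 2674435.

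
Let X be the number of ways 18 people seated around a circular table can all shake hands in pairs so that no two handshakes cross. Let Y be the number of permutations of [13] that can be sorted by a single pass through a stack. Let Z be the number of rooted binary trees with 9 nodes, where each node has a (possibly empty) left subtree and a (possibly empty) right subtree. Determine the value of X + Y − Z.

With 18 = 2·9 people, non-crossing handshake pairings are non-crossing perfect matchings on a circle, counted by C_9. So X = C_9 = 4862.
Stack-sortable permutations are exactly the 231-avoiding ones, counted by C_n; here n = 13. So Y = C_13 = 742900.
Rooted binary trees with 9 nodes (each child slot possibly empty) number C_9. So Z = C_9 = 4862.
X + Y − Z = 4862 + 742900 − 4862 = 742900.

742900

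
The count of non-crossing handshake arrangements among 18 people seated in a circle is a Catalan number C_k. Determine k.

Non-crossing handshake pairings of 2n people are counted by C_n; 18 people gives n = 9.

9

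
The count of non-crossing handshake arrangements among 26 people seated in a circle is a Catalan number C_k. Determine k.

With 26 = 2·13 people, non-crossing handshake pairings are non-crossing perfect matchings on a circle, counted by C_13.

13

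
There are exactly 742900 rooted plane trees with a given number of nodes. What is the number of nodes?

14

Rooted ordered trees on m nodes are counted by C_{m−1}. Since C_13 = 742900, the index is 13.
So the index is 13, and the number of nodes is 13 + 1 = 14.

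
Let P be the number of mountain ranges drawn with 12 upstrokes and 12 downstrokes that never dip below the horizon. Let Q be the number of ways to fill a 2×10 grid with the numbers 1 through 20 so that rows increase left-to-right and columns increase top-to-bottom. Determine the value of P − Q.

191216

A Dyck path with 12 up-steps and 12 down-steps has semilength 12, so there are C_12 of them. So P = C_12 = 208012.
By the hook-length formula (or a Dyck-path bijection), SYT of shape 2×10 number C_10. So Q = C_10 = 16796.
P − Q = 208012 − 16796 = 191216.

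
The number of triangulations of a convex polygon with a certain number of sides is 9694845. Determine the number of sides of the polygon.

17

Triangulations of a convex m-gon are counted by C_{m−2}; 9694845 = C_15.
So m − 2 = 15, giving m = 17 sides.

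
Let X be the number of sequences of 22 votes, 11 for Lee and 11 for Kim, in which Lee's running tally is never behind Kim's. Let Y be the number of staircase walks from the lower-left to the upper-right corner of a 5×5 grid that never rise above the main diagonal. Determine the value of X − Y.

58744

Ballot sequences with n votes each where one side never trails are Dyck words, counted by C_n; here n = 11. So X = C_11 = 58786.
Sub-diagonal monotone paths from (0,0) to (5,5) biject with Dyck paths of semilength 5, giving C_5. So Y = C_5 = 42.
X − Y = 58786 − 42 = 58744.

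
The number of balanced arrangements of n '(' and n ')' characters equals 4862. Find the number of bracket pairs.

9

Balanced strings of n bracket-pairs are counted by C_n, and C_9 = 4862.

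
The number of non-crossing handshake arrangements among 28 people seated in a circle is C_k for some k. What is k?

Non-crossing handshake pairings of 2n people are counted by C_n; 28 people gives n = 14.

14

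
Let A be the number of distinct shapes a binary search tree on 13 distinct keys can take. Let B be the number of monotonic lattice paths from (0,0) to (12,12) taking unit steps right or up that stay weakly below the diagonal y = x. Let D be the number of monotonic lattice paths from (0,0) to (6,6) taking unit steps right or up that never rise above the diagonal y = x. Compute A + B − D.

950780

There are C_n binary search tree shapes on n keys; with n = 13 that is C_13. So A = C_13 = 742900.
Sub-diagonal monotone paths from (0,0) to (12,12) biject with Dyck paths of semilength 12, giving C_12. So B = C_12 = 208012.
Sub-diagonal monotone paths from (0,0) to (6,6) biject with Dyck paths of semilength 6, giving C_6. So D = C_6 = 132.
A + B − D = 742900 + 208012 − 132 = 950780.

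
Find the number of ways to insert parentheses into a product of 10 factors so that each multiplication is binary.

4862

Parenthesizations of m factors correspond to full binary trees with m leaves, counted by C_{m−1}; m = 10 gives C_9.
C_9 = C(18,9)/10 = 48620/10 = 4862.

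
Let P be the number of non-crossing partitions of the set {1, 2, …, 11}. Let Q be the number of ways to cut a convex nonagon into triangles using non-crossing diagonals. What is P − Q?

58357

Non-crossing partitions of an n-element set are counted by C_n; here n = 11. So P = C_11 = 58786.
Triangulations of a convex m-gon are counted by C_{m−2}; with m = 9 this is C_7. So Q = C_7 = 429.
P − Q = 58786 − 429 = 58357.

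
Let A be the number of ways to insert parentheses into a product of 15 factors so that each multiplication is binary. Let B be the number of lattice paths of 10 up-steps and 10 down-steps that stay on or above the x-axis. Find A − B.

Parenthesizations of m factors correspond to full binary trees with m leaves, counted by C_{m−1}; m = 15 gives C_14. So A = C_14 = 2674440.
Paths of 10 up- and 10 down-steps that never dip below the axis are Dyck paths; their count is C_10. So B = C_10 = 16796.
A − B = 2674440 − 16796 = 2657644.

2657644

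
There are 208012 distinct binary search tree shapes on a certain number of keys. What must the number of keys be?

12

Binary search tree shapes on n keys are counted by C_n. The Catalan number equal to 208012 is C_12.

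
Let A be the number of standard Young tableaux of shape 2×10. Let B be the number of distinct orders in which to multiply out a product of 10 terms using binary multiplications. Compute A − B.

Standard Young tableaux of shape 2×n are counted by C_n; here n = 10. So A = C_10 = 16796.
Parenthesizations of m factors correspond to full binary trees with m leaves, counted by C_{m−1}; m = 10 gives C_9. So B = C_9 = 4862.
A − B = 16796 − 4862 = 11934.

11934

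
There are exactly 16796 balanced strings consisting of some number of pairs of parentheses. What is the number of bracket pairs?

10

Balanced strings of n bracket-pairs are counted by C_n, and C_10 = 16796.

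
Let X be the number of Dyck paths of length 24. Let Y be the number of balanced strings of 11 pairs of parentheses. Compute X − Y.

Paths of 12 up- and 12 down-steps that never dip below the axis are Dyck paths; their count is C_12. So X = C_12 = 208012.
Balanced strings of n pairs of brackets are counted by C_n; here n = 11. So Y = C_11 = 58786.
X − Y = 208012 − 58786 = 149226.

149226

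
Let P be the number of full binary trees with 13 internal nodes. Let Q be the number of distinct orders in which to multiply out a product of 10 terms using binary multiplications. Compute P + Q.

747762

Full binary trees with n internal nodes are counted by C_n; here n = 13. So P = C_13 = 742900.
Parenthesizations of m factors correspond to full binary trees with m leaves, counted by C_{m−1}; m = 10 gives C_9. So Q = C_9 = 4862.
P + Q = 742900 + 4862 = 747762.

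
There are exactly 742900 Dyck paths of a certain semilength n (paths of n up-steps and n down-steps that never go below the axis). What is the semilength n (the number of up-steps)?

Dyck paths of semilength n are counted by C_n; 742900 = C_13.

13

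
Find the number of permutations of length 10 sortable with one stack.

16796

By Knuth's characterisation, the stack-sortable permutations of length 10 are the 231-avoiders, numbering C_10.
C_10 = 16796.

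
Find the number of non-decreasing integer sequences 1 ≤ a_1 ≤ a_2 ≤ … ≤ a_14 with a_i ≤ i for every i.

2674440

Such sub-staircase sequences of length n are counted by C_n; here n = 14.
C_14 = C(28,14)/15 = 40116600/15 = 2674440.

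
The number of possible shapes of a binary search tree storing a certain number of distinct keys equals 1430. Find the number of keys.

8

Binary search tree shapes on n keys are counted by C_n; 1430 = C_8.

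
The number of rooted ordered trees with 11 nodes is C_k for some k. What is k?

10

Rooted ordered (plane) trees on m nodes have m−1 edges and are counted by C_{m−1}; m = 11 gives C_10.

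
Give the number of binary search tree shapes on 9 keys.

4862

Rooted binary trees with 9 nodes (each child slot possibly empty) number C_9.
C_9 = C(18,9)/10 = 48620/10 = 4862.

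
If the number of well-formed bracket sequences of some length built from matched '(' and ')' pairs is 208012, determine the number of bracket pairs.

12

Balanced strings of n bracket-pairs are counted by C_n. Since C_12 = 208012, the index is 12.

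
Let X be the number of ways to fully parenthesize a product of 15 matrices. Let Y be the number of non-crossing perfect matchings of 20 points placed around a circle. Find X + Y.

Bracketing 15 factors into binary products is counted by C_{15−1} = C_14. So X = C_14 = 2674440.
Pairing 20 circle points by 10 non-crossing chords gives C_10 matchings. So Y = C_10 = 16796.
X + Y = 2674440 + 16796 = 2691236.

2691236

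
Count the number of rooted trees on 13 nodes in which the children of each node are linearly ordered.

A rooted plane tree on 13 nodes has 12 edges, and such trees are counted by C_12.
C_12 = C(24,12)/13 = 2704156/13 = 208012.

208012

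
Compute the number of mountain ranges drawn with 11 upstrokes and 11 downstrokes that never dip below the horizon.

58786

A Dyck path with 11 up-steps and 11 down-steps has semilength 11, so there are C_11 of them.
C_11 = C_10 · 2(2·10+1)/(10+2) = 16796 · 42/12 = 58786.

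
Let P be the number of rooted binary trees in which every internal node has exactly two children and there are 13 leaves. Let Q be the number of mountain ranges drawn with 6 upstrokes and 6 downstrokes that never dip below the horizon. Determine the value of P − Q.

Full binary trees with 13 leaves have 13−1 = 12 internal nodes, so there are C_12 of them. So P = C_12 = 208012.
A Dyck path with 6 up-steps and 6 down-steps has semilength 6, so there are C_6 of them. So Q = C_6 = 132.
P − Q = 208012 − 132 = 207880.

207880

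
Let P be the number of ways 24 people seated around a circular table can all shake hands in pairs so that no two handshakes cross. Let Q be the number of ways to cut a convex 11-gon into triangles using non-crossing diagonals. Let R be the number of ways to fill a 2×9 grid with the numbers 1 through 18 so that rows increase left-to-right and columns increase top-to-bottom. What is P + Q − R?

208012

With 24 = 2·12 people, non-crossing handshake pairings are non-crossing perfect matchings on a circle, counted by C_12. So P = C_12 = 208012.
Triangulations of a convex m-gon are counted by C_{m−2}; with m = 11 this is C_9. So Q = C_9 = 4862.
By the hook-length formula (or a Dyck-path bijection), SYT of shape 2×9 number C_9. So R = C_9 = 4862.
P + Q − R = 208012 + 4862 − 4862 = 208012.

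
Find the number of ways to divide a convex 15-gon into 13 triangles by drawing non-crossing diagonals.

742900

Triangulations of a convex m-gon are counted by C_{m−2}; with m = 15 this is C_13.
C_13 = C_12 · 2(2·12+1)/(12+2) = 208012 · 50/14 = 742900.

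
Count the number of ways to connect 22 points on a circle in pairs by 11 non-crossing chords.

58786

Non-crossing perfect matchings of 2n points on a circle are counted by C_n; with 22 points, n = 11.
C_11 = C(22,11)/12 = 705432/12 = 58786.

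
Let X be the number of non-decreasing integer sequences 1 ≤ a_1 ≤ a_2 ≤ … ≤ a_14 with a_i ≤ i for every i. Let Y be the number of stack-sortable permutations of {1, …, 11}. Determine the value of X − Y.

2615654

Weakly increasing sequences with a_i ≤ i biject with Dyck paths of semilength 14, so there are C_14. So X = C_14 = 2674440.
Stack-sortable permutations are exactly the 231-avoiding ones, counted by C_n; here n = 11. So Y = C_11 = 58786.
X − Y = 2674440 − 58786 = 2615654.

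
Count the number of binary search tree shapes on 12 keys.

Rooted binary trees with 12 nodes (each child slot possibly empty) number C_12.
C_12 = C(24,12)/13 = 2704156/13 = 208012.

208012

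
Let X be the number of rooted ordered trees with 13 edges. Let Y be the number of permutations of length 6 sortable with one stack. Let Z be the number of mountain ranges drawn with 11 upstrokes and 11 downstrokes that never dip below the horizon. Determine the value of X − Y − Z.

Rooted ordered trees with n edges are counted by C_n; here n = 13. So X = C_13 = 742900.
By Knuth's characterisation, the stack-sortable permutations of length 6 are the 231-avoiders, numbering C_6. So Y = C_6 = 132.
Dyck paths of semilength n (length 2n) are counted by C_n; here n = 11. So Z = C_11 = 58786.
X − Y − Z = 742900 − 132 − 58786 = 683982.

683982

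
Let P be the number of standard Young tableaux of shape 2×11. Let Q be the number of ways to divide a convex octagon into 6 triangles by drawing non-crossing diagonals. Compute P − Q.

58654

Standard Young tableaux of shape 2×n are counted by C_n; here n = 11. So P = C_11 = 58786.
The number of triangulations of an 8-gon is the Catalan number C_6 (index = sides − 2). So Q = C_6 = 132.
P − Q = 58786 − 132 = 58654.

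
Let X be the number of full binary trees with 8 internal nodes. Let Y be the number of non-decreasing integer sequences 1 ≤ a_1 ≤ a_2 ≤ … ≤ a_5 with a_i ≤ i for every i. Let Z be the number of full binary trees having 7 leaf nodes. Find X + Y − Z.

Full binary trees with n internal nodes are counted by C_n; here n = 8. So X = C_8 = 1430.
Such sub-staircase sequences of length n are counted by C_n; here n = 5. So Y = C_5 = 42.
Full binary trees with 7 leaves have 7−1 = 6 internal nodes, so there are C_6 of them. So Z = C_6 = 132.
X + Y − Z = 1430 + 42 − 132 = 1340.

1340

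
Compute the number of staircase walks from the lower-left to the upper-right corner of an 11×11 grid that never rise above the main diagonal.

58786

Monotone paths in an n×n grid that stay weakly below the diagonal are counted by C_n; here n = 11.
C_11 = C(22,11)/12 = 705432/12 = 58786.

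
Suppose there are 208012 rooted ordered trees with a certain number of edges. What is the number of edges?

12

Rooted ordered trees with n edges are counted by C_n, and C_12 = 208012.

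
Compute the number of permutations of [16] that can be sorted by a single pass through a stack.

35357670

By Knuth's characterisation, the stack-sortable permutations of length 16 are the 231-avoiders, numbering C_16.
C_16 = 35357670.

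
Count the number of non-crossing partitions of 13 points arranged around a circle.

742900

Non-crossing partitions of an n-element set are counted by C_n; here n = 13.
C_13 = C_12 · 2(2·12+1)/(12+2) = 208012 · 50/14 = 742900.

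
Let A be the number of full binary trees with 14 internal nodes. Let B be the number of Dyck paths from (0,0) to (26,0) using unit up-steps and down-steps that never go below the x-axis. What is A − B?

1931540

Full binary trees with n internal nodes are counted by C_n; here n = 14. So A = C_14 = 2674440.
Dyck paths of semilength n (length 2n) are counted by C_n; here n = 13. So B = C_13 = 742900.
A − B = 2674440 − 742900 = 1931540.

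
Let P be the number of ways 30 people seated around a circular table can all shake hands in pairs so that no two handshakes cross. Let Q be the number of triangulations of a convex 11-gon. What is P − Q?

With 30 = 2·15 people, non-crossing handshake pairings are non-crossing perfect matchings on a circle, counted by C_15. So P = C_15 = 9694845.
Triangulations of a convex m-gon are counted by C_{m−2}; with m = 11 this is C_9. So Q = C_9 = 4862.
P − Q = 9694845 − 4862 = 9689983.

9689983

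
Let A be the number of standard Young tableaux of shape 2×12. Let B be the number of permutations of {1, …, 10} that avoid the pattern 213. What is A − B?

191216

By the hook-length formula (or a Dyck-path bijection), SYT of shape 2×12 number C_12. So A = C_12 = 208012.
For any fixed pattern of length 3, the pattern-avoiding permutations of [10] number C_10. So B = C_10 = 16796.
A − B = 208012 − 16796 = 191216.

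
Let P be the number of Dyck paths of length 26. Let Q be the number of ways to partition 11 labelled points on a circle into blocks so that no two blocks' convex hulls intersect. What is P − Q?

Dyck paths of semilength n (length 2n) are counted by C_n; here n = 13. So P = C_13 = 742900.
The non-crossing partitions of [11] form a lattice of size C_11. So Q = C_11 = 58786.
P − Q = 742900 − 58786 = 684114.

684114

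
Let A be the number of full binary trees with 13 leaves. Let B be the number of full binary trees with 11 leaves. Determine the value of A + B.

A full binary tree with L leaves has L−1 internal nodes and is counted by C_{L−1}; L = 13 gives C_12. So A = C_12 = 208012.
Full binary trees with 11 leaves have 11−1 = 10 internal nodes, so there are C_10 of them. So B = C_10 = 16796.
A + B = 208012 + 16796 = 224808.

224808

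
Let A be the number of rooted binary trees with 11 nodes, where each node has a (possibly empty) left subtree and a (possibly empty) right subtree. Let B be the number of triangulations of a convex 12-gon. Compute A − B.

Binary trees (left/right distinguished) on n nodes are counted by C_n; here n = 11. So A = C_11 = 58786.
A convex 12-gon is triangulated into 10 triangles, and the number of such triangulations is the Catalan number C_{12−2} = C_10. So B = C_10 = 16796.
A − B = 58786 − 16796 = 41990.

41990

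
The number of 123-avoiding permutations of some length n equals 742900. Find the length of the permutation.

Permutations of [n] avoiding a fixed length-3 pattern are counted by C_n. Since C_13 = 742900, the index is 13.

13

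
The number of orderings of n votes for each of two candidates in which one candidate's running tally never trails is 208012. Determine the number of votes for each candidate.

Such ballot sequences with n votes each are counted by C_n; 208012 = C_12.

12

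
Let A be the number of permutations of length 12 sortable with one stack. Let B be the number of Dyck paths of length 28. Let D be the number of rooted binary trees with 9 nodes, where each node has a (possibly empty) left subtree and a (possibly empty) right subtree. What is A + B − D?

2877590

Stack-sortable permutations are exactly the 231-avoiding ones, counted by C_n; here n = 12. So A = C_12 = 208012.
Dyck paths of semilength n (length 2n) are counted by C_n; here n = 14. So B = C_14 = 2674440.
Binary trees (left/right distinguished) on n nodes are counted by C_n; here n = 9. So D = C_9 = 4862.
A + B − D = 208012 + 2674440 − 4862 = 2877590.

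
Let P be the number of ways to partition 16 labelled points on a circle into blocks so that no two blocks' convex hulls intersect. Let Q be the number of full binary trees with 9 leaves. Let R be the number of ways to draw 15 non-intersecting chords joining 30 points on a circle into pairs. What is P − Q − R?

Non-crossing partitions of an n-element set are counted by C_n; here n = 16. So P = C_16 = 35357670.
Full binary trees with 9 leaves have 9−1 = 8 internal nodes, so there are C_8 of them. So Q = C_8 = 1430.
Non-crossing perfect matchings of 2n points on a circle are counted by C_n; with 30 points, n = 15. So R = C_15 = 9694845.
P − Q − R = 35357670 − 1430 − 9694845 = 25661395.

25661395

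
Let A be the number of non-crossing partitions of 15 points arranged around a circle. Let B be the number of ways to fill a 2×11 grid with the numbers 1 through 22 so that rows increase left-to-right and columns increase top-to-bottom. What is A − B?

9636059

The non-crossing partitions of [15] form a lattice of size C_15. So A = C_15 = 9694845.
Standard Young tableaux of shape 2×n are counted by C_n; here n = 11. So B = C_11 = 58786.
A − B = 9694845 − 58786 = 9636059.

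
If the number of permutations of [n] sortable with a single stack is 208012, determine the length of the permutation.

Stack-sortable permutations of [n] are counted by C_n. Since C_12 = 208012, the index is 12.

12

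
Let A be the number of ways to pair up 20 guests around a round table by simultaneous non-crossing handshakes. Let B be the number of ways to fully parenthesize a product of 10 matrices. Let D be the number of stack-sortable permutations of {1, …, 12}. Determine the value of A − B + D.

Non-crossing handshake pairings of 2n people are counted by C_n; 20 people gives n = 10. So A = C_10 = 16796.
Ways to associate a product of 10 factors correspond to binary trees on 10 leaves, so the count is C_9. So B = C_9 = 4862.
Stack-sortable permutations are exactly the 231-avoiding ones, counted by C_n; here n = 12. So D = C_12 = 208012.
A − B + D = 16796 − 4862 + 208012 = 219946.

219946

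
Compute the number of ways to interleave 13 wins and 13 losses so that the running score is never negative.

742900

Ballot sequences with n votes each where one side never trails are Dyck words, counted by C_n; here n = 13.
C_13 = 742900.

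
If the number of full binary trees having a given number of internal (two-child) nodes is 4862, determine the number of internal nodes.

9

Full binary trees with n internal nodes are counted by C_n. The Catalan number equal to 4862 is C_9.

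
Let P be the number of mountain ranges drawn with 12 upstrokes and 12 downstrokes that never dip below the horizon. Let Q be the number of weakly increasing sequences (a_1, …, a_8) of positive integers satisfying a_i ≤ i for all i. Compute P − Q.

Dyck paths of semilength n (length 2n) are counted by C_n; here n = 12. So P = C_12 = 208012.
Weakly increasing sequences with a_i ≤ i biject with Dyck paths of semilength 8, so there are C_8. So Q = C_8 = 1430.
P − Q = 208012 − 1430 = 206582.

206582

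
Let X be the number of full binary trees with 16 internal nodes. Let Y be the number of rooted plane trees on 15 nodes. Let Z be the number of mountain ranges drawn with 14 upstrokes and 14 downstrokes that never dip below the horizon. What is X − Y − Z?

30008790

Full binary trees with n internal nodes are counted by C_n; here n = 16. So X = C_16 = 35357670.
A rooted plane tree on 15 nodes has 14 edges, and such trees are counted by C_14. So Y = C_14 = 2674440.
A Dyck path with 14 up-steps and 14 down-steps has semilength 14, so there are C_14 of them. So Z = C_14 = 2674440.
X − Y − Z = 35357670 − 2674440 − 2674440 = 30008790.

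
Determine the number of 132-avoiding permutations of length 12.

For any fixed pattern of length 3, the pattern-avoiding permutations of [12] number C_12.
C_12 = 208012.

208012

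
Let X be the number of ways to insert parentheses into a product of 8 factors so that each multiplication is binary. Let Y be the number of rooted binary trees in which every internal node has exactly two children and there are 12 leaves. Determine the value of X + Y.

Bracketing 8 factors into binary products is counted by C_{8−1} = C_7. So X = C_7 = 429.
Full binary trees with 12 leaves have 12−1 = 11 internal nodes, so there are C_11 of them. So Y = C_11 = 58786.
X + Y = 429 + 58786 = 59215.

59215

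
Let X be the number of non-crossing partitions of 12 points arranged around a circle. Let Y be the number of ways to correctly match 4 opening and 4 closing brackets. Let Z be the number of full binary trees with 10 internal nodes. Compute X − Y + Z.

224794

The non-crossing partitions of [12] form a lattice of size C_12. So X = C_12 = 208012.
A balanced arrangement of 4 bracket pairs is a Dyck word of semilength 4, so the count is C_4. So Y = C_4 = 14.
Full binary trees with n internal nodes are counted by C_n; here n = 10. So Z = C_10 = 16796.
X − Y + Z = 208012 − 14 + 16796 = 224794.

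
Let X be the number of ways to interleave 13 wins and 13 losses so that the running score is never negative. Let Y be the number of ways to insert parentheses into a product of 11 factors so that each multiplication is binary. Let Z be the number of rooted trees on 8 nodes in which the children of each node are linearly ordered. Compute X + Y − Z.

759267

Reading a vote for the leader as '(' and for the other as ')' turns such a sequence into a balanced string of 13 pairs, so the count is C_13. So X = C_13 = 742900.
Ways to associate a product of 11 factors correspond to binary trees on 11 leaves, so the count is C_10. So Y = C_10 = 16796.
Rooted ordered (plane) trees on m nodes have m−1 edges and are counted by C_{m−1}; m = 8 gives C_7. So Z = C_7 = 429.
X + Y − Z = 742900 + 16796 − 429 = 759267.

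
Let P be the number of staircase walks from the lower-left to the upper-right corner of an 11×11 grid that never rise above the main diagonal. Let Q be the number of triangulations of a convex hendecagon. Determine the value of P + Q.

63648

Sub-diagonal monotone paths from (0,0) to (11,11) biject with Dyck paths of semilength 11, giving C_11. So P = C_11 = 58786.
The number of triangulations of an 11-gon is the Catalan number C_9 (index = sides − 2). So Q = C_9 = 4862.
P + Q = 58786 + 4862 = 63648.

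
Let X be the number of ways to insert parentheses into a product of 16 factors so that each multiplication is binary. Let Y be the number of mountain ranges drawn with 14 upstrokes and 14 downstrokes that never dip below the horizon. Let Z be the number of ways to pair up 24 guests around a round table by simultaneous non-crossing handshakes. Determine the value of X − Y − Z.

Parenthesizations of m factors correspond to full binary trees with m leaves, counted by C_{m−1}; m = 16 gives C_15. So X = C_15 = 9694845.
A Dyck path with 14 up-steps and 14 down-steps has semilength 14, so there are C_14 of them. So Y = C_14 = 2674440.
Non-crossing handshake pairings of 2n people are counted by C_n; 24 people gives n = 12. So Z = C_12 = 208012.
X − Y − Z = 9694845 − 2674440 − 208012 = 6812393.

6812393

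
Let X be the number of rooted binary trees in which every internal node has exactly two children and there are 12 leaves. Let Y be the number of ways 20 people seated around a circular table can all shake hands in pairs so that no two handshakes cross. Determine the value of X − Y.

A full binary tree with L leaves has L−1 internal nodes and is counted by C_{L−1}; L = 12 gives C_11. So X = C_11 = 58786.
Non-crossing handshake pairings of 2n people are counted by C_n; 20 people gives n = 10. So Y = C_10 = 16796.
X − Y = 58786 − 16796 = 41990.

41990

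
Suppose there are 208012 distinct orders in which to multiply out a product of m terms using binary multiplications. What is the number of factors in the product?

Parenthesizations of m factors are counted by C_{m−1}. Since C_12 = 208012, the index is 12.
So the index is 12, and the number of factors is 12 + 1 = 13.

13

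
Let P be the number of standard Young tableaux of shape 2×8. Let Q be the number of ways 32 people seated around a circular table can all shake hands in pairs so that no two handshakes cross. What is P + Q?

By the hook-length formula (or a Dyck-path bijection), SYT of shape 2×8 number C_8. So P = C_8 = 1430.
Non-crossing handshake pairings of 2n people are counted by C_n; 32 people gives n = 16. So Q = C_16 = 35357670.
P + Q = 1430 + 35357670 = 35359100.

35359100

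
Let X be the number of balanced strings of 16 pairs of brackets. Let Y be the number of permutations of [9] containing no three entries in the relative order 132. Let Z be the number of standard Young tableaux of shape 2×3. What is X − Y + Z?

35352813

With 16 pairs the number of balanced bracket strings is the Catalan number C_16. So X = C_16 = 35357670.
For any fixed pattern of length 3, the pattern-avoiding permutations of [9] number C_9. So Y = C_9 = 4862.
Standard Young tableaux of shape 2×n are counted by C_n; here n = 3. So Z = C_3 = 5.
X − Y + Z = 35357670 − 4862 + 5 = 35352813.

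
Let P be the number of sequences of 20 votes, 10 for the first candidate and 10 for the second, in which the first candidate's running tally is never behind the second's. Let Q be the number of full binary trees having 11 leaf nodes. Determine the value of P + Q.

Ballot sequences with n votes each where one side never trails are Dyck words, counted by C_n; here n = 10. So P = C_10 = 16796.
Full binary trees with 11 leaves have 11−1 = 10 internal nodes, so there are C_10 of them. So Q = C_10 = 16796.
P + Q = 16796 + 16796 = 33592.

33592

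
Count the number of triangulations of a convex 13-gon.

A convex 13-gon is triangulated into 11 triangles, and the number of such triangulations is the Catalan number C_{13−2} = C_11.
C_11 = 58786.

58786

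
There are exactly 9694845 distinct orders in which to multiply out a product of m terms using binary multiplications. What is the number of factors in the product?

16

Parenthesizations of m factors are counted by C_{m−1}. The Catalan number equal to 9694845 is C_15.
So the index is 15, and the number of factors is 15 + 1 = 16.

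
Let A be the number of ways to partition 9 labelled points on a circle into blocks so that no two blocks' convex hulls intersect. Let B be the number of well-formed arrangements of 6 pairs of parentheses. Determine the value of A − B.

The non-crossing partitions of [9] form a lattice of size C_9. So A = C_9 = 4862.
With 6 pairs the number of balanced bracket strings is the Catalan number C_6. So B = C_6 = 132.
A − B = 4862 − 132 = 4730.

4730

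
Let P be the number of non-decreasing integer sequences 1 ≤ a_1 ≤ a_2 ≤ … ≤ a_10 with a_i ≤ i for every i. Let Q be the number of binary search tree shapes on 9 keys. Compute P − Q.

Such sub-staircase sequences of length n are counted by C_n; here n = 10. So P = C_10 = 16796.
Binary trees (left/right distinguished) on n nodes are counted by C_n; here n = 9. So Q = C_9 = 4862.
P − Q = 16796 − 4862 = 11934.

11934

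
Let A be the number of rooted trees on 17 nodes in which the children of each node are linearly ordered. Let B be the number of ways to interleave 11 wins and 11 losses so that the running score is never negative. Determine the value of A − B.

35298884

A rooted plane tree on 17 nodes has 16 edges, and such trees are counted by C_16. So A = C_16 = 35357670.
Reading a vote for the leader as '(' and for the other as ')' turns such a sequence into a balanced string of 11 pairs, so the count is C_11. So B = C_11 = 58786.
A − B = 35357670 − 58786 = 35298884.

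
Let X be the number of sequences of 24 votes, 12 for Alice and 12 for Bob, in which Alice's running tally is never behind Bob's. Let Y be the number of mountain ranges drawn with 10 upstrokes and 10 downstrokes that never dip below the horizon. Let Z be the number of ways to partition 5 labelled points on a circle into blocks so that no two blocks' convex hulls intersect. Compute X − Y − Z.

Reading a vote for the leader as '(' and for the other as ')' turns such a sequence into a balanced string of 12 pairs, so the count is C_12. So X = C_12 = 208012.
Dyck paths of semilength n (length 2n) are counted by C_n; here n = 10. So Y = C_10 = 16796.
The non-crossing partitions of [5] form a lattice of size C_5. So Z = C_5 = 42.
X − Y − Z = 208012 − 16796 − 42 = 191174.

191174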